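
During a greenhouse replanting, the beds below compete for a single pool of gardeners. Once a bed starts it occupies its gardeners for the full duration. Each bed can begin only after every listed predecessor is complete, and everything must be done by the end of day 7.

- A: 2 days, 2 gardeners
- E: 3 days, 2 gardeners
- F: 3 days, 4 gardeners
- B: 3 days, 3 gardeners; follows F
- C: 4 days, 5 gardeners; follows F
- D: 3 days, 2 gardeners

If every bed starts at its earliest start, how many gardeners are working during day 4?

At early start, day 4 has: B, C.
Demand: 3 + 5 = 8.

8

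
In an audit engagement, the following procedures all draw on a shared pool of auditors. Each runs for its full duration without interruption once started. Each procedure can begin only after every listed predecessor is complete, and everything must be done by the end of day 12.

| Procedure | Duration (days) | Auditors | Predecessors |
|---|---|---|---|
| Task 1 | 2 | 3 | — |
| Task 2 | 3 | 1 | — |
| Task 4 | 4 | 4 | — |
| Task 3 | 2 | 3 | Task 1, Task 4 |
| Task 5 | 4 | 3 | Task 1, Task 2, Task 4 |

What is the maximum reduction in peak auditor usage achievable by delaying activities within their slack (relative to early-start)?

4

Early-start peak: d1:8  d2:8  d3:5  d4:4  d5:6  d6:6  d7:3  d8:3  d9:0  d10:0  d11:0  d12:0 ⇒ 8.
Leveled (Task 1@5, Task 2@5, Task 4@1, Task 3@7, Task 5@9): d1:4  d2:4  d3:4  d4:4  d5:4  d6:4  d7:4  d8:3  d9:3  d10:3  d11:3  d12:3 ⇒ 4.
Reduction 8 − 4 = 4.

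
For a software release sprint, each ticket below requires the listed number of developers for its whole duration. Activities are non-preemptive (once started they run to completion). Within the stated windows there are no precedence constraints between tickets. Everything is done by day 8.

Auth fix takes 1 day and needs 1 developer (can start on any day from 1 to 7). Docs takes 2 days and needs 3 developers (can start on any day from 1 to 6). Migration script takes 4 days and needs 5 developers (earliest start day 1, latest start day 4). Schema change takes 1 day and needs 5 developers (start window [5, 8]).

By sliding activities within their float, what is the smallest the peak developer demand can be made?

5

Early-start (Auth fix@1, Docs@1, Migration script@1, Schema change@5) gives peak 9: d1:9  d2:8  d3:5  d4:5  d5:5  d6:0  d7:0  d8:0.
Shift Migration script→3, Schema change→7.
Schedule Auth fix@1, Docs@1, Migration script@3, Schema change@7: d1:4  d2:3  d3:5  d4:5  d5:5  d6:5  d7:5  d8:0 — peak 5.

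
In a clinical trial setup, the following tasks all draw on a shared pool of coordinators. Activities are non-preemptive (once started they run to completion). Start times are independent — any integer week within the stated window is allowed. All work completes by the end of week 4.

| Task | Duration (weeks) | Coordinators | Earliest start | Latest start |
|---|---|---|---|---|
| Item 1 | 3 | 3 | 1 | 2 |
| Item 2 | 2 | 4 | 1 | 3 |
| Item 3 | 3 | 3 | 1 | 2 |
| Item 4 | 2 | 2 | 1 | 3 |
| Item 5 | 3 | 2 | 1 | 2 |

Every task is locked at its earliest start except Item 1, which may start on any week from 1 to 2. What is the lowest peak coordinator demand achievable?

14

Item 1@1: w1:14  w2:14  w3:8  w4:0 → peak 14
Item 1@2: w1:11  w2:14  w3:8  w4:3 → peak 14
Best is Item 1@1, peak 14.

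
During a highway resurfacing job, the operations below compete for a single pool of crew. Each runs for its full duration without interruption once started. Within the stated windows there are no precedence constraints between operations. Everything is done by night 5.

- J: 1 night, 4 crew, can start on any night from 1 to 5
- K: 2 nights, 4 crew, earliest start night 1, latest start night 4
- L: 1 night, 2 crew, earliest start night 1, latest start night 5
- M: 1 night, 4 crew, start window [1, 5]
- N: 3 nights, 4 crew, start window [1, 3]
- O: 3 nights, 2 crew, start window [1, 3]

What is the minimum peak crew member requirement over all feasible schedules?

Early-start (J@1, K@1, L@1, M@1, N@1, O@1) gives peak 20: n1:20  n2:10  n3:6  n4:0  n5:0.
Shift L→2, M→5, N→3, O→2.
Schedule J@1, K@1, L@2, M@5, N@3, O@2: n1:8  n2:8  n3:6  n4:6  n5:8 — peak 8.
Total crew member-nights = 36 over 5 nights ⇒ peak ≥ ⌈36/5⌉ = 8, so 8 is optimal.

8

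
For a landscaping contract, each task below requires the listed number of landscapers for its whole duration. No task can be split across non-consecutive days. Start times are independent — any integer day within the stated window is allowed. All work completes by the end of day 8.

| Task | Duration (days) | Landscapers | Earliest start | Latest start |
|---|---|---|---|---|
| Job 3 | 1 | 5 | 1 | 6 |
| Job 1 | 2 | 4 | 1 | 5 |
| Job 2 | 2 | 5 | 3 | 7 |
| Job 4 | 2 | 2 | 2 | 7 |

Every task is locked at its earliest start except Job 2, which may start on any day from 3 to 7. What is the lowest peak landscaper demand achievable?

9

Job 2@3: d1:9  d2:6  d3:7  d4:5  d5:0  d6:0  d7:0  d8:0 → peak 9
Job 2@4: d1:9  d2:6  d3:2  d4:5  d5:5  d6:0  d7:0  d8:0 → peak 9
Job 2@5: d1:9  d2:6  d3:2  d4:0  d5:5  d6:5  d7:0  d8:0 → peak 9
Job 2@6: d1:9  d2:6  d3:2  d4:0  d5:0  d6:5  d7:5  d8:0 → peak 9
Job 2@7: d1:9  d2:6  d3:2  d4:0  d5:0  d6:0  d7:5  d8:5 → peak 9
Best is Job 2@3, peak 9.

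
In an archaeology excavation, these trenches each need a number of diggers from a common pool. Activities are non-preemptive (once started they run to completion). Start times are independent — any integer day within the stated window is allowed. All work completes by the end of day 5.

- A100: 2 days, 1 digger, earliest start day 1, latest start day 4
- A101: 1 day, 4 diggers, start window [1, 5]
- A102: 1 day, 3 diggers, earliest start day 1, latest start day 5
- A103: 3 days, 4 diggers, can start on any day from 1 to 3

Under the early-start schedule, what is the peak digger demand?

Early-start schedule: A100@1, A101@1, A102@1, A103@1.
Load per day: day 1: 12, day 2: 5, day 3: 4, day 4: 0, day 5: 0.
Peak is 12.

12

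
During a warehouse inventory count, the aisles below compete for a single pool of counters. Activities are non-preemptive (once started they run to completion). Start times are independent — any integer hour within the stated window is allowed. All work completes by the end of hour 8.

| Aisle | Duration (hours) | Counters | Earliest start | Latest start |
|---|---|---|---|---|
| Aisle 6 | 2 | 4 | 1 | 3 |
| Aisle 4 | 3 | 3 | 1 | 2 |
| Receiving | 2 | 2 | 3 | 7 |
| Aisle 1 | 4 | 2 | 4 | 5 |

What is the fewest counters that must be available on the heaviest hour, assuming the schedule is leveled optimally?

7

Schedule Aisle 6@1, Aisle 4@1, Receiving@3, Aisle 1@4: h1:7  h2:7  h3:5  h4:4  h5:2  h6:2  h7:2  h8:0 — peak 7.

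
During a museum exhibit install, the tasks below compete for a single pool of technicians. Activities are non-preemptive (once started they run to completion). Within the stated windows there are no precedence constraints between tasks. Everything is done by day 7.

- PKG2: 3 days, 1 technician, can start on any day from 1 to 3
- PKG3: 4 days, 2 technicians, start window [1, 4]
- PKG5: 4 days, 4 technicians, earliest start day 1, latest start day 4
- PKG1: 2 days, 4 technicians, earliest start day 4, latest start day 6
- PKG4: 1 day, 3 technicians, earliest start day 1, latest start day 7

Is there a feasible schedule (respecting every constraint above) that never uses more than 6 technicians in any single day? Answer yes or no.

yes

Schedule PKG2@1, PKG3@4, PKG5@1, PKG1@5, PKG4@7: d1:5  d2:5  d3:5  d4:6  d5:6  d6:6  d7:5 — peak 6 ≤ 6.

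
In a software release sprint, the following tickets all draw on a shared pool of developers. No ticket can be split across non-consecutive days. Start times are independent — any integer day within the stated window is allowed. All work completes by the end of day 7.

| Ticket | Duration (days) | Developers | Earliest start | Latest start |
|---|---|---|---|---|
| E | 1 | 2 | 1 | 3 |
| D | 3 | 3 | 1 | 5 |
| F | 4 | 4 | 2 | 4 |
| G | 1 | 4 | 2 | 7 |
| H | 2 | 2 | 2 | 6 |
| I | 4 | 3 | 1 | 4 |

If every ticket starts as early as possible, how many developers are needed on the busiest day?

Early-start schedule: E@1, D@1, F@2, G@2, H@2, I@1.
Load per day: day 1: 8, day 2: 16, day 3: 12, day 4: 7, day 5: 4, day 6: 0, day 7: 0.
Peak is 16.

16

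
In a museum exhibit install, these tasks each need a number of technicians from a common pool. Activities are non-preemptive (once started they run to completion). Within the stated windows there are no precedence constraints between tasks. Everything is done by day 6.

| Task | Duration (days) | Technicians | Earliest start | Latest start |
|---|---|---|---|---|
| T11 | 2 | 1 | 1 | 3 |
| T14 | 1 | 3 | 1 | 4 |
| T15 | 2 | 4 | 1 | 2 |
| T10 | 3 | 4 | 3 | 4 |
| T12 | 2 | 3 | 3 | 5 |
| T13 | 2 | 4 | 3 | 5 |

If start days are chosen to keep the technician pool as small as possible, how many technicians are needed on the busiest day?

Early-start (T11@1, T14@1, T15@1, T10@3, T12@3, T13@3) gives peak 11: d1:8  d2:5  d3:11  d4:11  d5:4  d6:0.
Shift T13→5.
Schedule T11@1, T14@1, T15@1, T10@3, T12@3, T13@5: d1:8  d2:5  d3:7  d4:7  d5:8  d6:4 — peak 8.

8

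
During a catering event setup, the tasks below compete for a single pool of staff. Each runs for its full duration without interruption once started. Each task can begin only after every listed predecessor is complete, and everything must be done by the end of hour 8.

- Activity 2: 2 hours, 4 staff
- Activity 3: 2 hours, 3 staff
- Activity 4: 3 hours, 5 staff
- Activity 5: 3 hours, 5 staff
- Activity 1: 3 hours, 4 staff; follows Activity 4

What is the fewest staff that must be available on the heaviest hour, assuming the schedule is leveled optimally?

Early-start (Activity 2@1, Activity 3@1, Activity 4@1, Activity 5@1, Activity 1@4) gives peak 17: h1:17  h2:17  h3:10  h4:4  h5:4  h6:4  h7:0  h8:0.
Shift Activity 4→3, Activity 5→6, Activity 1→6.
Schedule Activity 2@1, Activity 3@1, Activity 4@3, Activity 5@6, Activity 1@6: h1:7  h2:7  h3:5  h4:5  h5:5  h6:9  h7:9  h8:9 — peak 9.

9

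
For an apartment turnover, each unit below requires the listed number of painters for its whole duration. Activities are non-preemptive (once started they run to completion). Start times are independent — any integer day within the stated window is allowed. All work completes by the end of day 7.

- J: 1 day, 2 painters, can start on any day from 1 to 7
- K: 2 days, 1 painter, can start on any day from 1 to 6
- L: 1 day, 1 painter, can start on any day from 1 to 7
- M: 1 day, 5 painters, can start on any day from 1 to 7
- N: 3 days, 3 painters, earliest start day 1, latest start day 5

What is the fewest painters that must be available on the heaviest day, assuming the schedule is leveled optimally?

5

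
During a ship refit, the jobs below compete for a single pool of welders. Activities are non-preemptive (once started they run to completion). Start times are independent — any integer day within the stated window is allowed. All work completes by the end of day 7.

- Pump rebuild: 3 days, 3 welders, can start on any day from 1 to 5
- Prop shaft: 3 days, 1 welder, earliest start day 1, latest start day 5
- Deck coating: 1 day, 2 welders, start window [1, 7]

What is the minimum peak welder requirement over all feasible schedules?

Early-start (Pump rebuild@1, Prop shaft@1, Deck coating@1) gives peak 6: d1:6  d2:4  d3:4  d4:0  d5:0  d6:0  d7:0.
Shift Prop shaft→4, Deck coating→4.
Schedule Pump rebuild@1, Prop shaft@4, Deck coating@4: d1:3  d2:3  d3:3  d4:3  d5:1  d6:1  d7:0 — peak 3.

3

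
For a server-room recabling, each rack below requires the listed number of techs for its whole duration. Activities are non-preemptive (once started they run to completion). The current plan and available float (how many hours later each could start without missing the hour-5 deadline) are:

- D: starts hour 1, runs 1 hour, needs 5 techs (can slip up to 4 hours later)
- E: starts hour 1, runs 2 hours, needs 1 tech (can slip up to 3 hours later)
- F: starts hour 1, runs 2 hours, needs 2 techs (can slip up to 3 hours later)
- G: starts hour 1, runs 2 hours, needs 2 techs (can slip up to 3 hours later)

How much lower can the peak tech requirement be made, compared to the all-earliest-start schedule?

5

Early-start peak: h1:10  h2:5  h3:0  h4:0  h5:0 ⇒ 10.
Leveled (D@1, E@2, F@2, G@2): h1:5  h2:5  h3:5  h4:0  h5:0 ⇒ 5.
Reduction 10 − 5 = 5.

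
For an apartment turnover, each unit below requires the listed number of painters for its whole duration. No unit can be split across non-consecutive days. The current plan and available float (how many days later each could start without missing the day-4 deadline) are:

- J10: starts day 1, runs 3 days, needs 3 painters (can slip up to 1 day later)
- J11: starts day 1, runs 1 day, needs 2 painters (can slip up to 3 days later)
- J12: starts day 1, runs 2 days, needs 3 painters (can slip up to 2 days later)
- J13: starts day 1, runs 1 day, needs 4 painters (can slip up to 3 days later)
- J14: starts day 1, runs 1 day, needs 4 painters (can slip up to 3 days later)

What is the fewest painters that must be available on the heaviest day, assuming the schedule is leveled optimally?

Early-start (J10@1, J11@1, J12@1, J13@1, J14@1) gives peak 16: d1:16  d2:6  d3:3  d4:0.
Shift J12→3, J13→2, J14→4.
Schedule J10@1, J11@1, J12@3, J13@2, J14@4: d1:5  d2:7  d3:6  d4:7 — peak 7.
Total painter-days = 25 over 4 days ⇒ peak ≥ ⌈25/4⌉ = 7, so 7 is optimal.

7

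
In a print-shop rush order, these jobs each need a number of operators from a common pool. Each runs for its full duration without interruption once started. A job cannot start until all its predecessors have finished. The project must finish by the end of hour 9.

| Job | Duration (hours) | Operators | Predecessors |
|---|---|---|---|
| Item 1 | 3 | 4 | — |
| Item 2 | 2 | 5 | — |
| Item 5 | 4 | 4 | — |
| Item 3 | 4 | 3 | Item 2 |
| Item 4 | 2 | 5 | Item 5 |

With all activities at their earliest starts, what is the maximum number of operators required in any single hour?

Early-start schedule: Item 1@1, Item 2@1, Item 5@1, Item 3@3, Item 4@5.
Load per hour: hour 1: 13, hour 2: 13, hour 3: 11, hour 4: 7, hour 5: 8, hour 6: 8, hour 7: 0, hour 8: 0, hour 9: 0.
Peak is 13.

13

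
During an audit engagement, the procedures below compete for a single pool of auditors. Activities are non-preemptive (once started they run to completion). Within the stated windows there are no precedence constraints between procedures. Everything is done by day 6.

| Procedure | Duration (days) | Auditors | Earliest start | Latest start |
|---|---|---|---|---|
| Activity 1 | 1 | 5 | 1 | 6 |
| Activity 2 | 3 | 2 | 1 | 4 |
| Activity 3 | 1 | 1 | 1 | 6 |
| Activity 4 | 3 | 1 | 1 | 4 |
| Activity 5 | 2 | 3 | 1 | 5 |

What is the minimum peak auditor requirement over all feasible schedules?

Early-start (Activity 1@1, Activity 2@1, Activity 3@1, Activity 4@1, Activity 5@1) gives peak 12: d1:12  d2:6  d3:3  d4:0  d5:0  d6:0.
Shift Activity 2→2, Activity 3→2, Activity 4→2, Activity 5→5.
Schedule Activity 1@1, Activity 2@2, Activity 3@2, Activity 4@2, Activity 5@5: d1:5  d2:4  d3:3  d4:3  d5:3  d6:3 — peak 5.

5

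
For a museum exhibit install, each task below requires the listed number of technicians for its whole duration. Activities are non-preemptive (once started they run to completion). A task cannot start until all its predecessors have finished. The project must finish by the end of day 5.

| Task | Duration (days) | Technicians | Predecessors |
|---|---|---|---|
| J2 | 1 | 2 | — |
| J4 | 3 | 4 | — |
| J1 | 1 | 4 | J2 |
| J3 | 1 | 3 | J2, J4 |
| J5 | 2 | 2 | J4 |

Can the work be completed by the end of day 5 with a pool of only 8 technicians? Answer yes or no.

yes

Schedule J2@1, J4@1, J1@4, J3@5, J5@4: d1:6  d2:4  d3:4  d4:6  d5:5 — peak 6 ≤ 8.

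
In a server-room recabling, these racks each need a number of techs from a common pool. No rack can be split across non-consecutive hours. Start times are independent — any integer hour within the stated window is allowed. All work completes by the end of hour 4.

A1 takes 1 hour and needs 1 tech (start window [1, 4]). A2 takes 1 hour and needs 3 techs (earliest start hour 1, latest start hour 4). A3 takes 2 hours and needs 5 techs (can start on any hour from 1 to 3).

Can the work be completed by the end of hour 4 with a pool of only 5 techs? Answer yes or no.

Schedule A1@1, A2@1, A3@2: h1:4  h2:5  h3:5  h4:0 — peak 5 ≤ 5.

yes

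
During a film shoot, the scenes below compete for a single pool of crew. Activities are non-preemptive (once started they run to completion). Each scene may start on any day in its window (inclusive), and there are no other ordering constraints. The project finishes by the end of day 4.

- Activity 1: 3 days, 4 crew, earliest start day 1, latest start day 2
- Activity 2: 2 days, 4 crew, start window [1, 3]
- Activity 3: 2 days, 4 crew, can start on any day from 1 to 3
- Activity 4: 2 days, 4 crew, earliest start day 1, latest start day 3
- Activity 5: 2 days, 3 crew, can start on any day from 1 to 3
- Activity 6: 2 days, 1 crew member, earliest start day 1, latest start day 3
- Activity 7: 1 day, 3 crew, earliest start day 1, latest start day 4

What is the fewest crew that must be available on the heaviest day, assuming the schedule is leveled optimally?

Early-start (Activity 1@1, Activity 2@1, Activity 3@1, Activity 4@1, Activity 5@1, Activity 6@1, Activity 7@1) gives peak 23: d1:23  d2:20  d3:4  d4:0.
Shift Activity 4→3, Activity 5→3, Activity 6→3, Activity 7→4.
Schedule Activity 1@1, Activity 2@1, Activity 3@1, Activity 4@3, Activity 5@3, Activity 6@3, Activity 7@4: d1:12  d2:12  d3:12  d4:11 — peak 12.
Total crew member-days = 47 over 4 days ⇒ peak ≥ ⌈47/4⌉ = 12, so 12 is optimal.

12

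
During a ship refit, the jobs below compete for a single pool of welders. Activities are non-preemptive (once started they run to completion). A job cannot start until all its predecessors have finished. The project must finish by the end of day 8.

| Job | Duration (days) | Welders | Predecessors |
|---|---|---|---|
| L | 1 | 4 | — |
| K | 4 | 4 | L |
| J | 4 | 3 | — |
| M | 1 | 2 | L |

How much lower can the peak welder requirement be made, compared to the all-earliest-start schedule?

2

Early-start peak: d1:7  d2:9  d3:7  d4:7  d5:4  d6:0  d7:0  d8:0 ⇒ 9.
Leveled (L@1, K@2, J@1, M@5): d1:7  d2:7  d3:7  d4:7  d5:6  d6:0  d7:0  d8:0 ⇒ 7.
Reduction 9 − 7 = 2.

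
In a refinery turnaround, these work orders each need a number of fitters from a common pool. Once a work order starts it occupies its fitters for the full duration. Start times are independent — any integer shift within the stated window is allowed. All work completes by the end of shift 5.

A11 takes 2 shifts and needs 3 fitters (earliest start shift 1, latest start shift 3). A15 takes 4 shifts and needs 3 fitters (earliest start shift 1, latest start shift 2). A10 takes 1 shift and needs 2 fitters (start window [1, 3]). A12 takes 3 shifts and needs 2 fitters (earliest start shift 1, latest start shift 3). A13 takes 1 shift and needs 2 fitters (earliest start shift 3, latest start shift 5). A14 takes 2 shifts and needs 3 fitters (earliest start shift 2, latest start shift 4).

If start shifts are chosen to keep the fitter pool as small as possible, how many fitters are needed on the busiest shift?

Early-start (A11@1, A15@1, A10@1, A12@1, A13@3, A14@2) gives peak 11: s1:10  s2:11  s3:10  s4:3  s5:0.
Shift A12→2, A14→4.
Schedule A11@1, A15@1, A10@1, A12@2, A13@3, A14@4: s1:8  s2:8  s3:7  s4:8  s5:3 — peak 8.

8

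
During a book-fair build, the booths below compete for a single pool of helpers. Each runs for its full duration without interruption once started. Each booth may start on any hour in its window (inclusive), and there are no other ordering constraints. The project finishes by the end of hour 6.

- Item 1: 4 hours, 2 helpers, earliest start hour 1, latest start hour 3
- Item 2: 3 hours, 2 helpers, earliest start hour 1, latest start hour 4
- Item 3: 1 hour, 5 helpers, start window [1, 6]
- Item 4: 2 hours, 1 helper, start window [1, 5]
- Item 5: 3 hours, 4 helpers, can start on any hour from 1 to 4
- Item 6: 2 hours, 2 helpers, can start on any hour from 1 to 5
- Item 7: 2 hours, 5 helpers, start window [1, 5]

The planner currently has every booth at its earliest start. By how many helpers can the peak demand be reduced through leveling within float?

Early-start peak: h1:21  h2:16  h3:8  h4:2  h5:0  h6:0 ⇒ 21.
Leveled (Item 1@1, Item 2@1, Item 3@4, Item 4@4, Item 5@1, Item 6@5, Item 7@5): h1:8  h2:8  h3:8  h4:8  h5:8  h6:7 ⇒ 8.
Reduction 21 − 8 = 13.

13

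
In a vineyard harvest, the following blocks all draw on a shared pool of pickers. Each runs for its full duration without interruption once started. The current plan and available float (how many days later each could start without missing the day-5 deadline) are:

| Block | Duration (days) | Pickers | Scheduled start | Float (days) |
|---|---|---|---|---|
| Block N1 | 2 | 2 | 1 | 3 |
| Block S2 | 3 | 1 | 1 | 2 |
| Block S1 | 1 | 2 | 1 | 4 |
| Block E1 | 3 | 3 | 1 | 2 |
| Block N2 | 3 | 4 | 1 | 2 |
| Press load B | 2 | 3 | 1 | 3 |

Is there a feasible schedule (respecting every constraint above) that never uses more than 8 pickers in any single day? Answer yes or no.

yes

Schedule Block N1@1, Block S2@1, Block S1@1, Block E1@1, Block N2@3, Press load B@4: d1:8  d2:6  d3:8  d4:7  d5:7 — peak 8 ≤ 8.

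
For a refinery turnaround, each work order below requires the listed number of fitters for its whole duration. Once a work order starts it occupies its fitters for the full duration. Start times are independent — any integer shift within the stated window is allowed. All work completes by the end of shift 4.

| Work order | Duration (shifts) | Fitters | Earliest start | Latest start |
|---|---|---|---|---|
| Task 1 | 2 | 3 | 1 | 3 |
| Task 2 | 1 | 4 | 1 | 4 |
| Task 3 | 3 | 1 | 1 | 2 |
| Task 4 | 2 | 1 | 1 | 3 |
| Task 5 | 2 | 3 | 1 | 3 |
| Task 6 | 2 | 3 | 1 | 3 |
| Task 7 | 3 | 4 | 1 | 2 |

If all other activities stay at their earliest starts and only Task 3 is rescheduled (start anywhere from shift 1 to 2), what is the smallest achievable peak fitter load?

Task 3@1: s1:19  s2:15  s3:5  s4:0 → peak 19
Task 3@2: s1:18  s2:15  s3:5  s4:1 → peak 18
Best is Task 3@2, peak 18.

18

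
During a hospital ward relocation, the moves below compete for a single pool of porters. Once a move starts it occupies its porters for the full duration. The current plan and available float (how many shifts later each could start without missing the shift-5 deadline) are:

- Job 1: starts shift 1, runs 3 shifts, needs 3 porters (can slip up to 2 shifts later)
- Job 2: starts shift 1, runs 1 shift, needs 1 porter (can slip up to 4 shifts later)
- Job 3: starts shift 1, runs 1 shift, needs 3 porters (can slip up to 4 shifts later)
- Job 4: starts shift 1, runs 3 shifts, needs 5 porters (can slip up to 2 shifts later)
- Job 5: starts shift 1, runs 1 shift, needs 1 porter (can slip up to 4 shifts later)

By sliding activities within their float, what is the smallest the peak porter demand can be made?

8

Early-start (Job 1@1, Job 2@1, Job 3@1, Job 4@1, Job 5@1) gives peak 13: s1:13  s2:8  s3:8  s4:0  s5:0.
Shift Job 4→2.
Schedule Job 1@1, Job 2@1, Job 3@1, Job 4@2, Job 5@1: s1:8  s2:8  s3:8  s4:5  s5:0 — peak 8.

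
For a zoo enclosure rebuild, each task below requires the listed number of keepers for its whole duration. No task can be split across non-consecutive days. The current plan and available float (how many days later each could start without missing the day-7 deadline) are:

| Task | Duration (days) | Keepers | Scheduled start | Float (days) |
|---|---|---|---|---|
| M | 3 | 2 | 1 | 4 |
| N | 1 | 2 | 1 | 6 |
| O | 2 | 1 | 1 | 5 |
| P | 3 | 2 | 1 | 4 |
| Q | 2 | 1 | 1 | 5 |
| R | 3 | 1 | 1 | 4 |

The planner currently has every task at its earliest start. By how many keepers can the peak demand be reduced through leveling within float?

Early-start peak: d1:9  d2:7  d3:5  d4:0  d5:0  d6:0  d7:0 ⇒ 9.
Leveled (M@1, N@4, O@1, P@5, Q@3, R@5): d1:3  d2:3  d3:3  d4:3  d5:3  d6:3  d7:3 ⇒ 3.
Reduction 9 − 3 = 6.

6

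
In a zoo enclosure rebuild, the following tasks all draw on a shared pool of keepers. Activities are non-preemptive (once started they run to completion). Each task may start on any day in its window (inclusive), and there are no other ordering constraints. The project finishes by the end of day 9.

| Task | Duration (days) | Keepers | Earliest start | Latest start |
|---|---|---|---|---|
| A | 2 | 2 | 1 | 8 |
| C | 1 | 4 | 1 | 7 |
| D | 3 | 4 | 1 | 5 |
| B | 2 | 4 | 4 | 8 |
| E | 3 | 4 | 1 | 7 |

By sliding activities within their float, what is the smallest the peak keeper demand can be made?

6

Early-start (A@1, C@1, D@1, B@4, E@1) gives peak 14: d1:14  d2:10  d3:8  d4:4  d5:4  d6:0  d7:0  d8:0  d9:0.
Shift D→2, B→5, E→7.
Schedule A@1, C@1, D@2, B@5, E@7: d1:6  d2:6  d3:4  d4:4  d5:4  d6:4  d7:4  d8:4  d9:4 — peak 6.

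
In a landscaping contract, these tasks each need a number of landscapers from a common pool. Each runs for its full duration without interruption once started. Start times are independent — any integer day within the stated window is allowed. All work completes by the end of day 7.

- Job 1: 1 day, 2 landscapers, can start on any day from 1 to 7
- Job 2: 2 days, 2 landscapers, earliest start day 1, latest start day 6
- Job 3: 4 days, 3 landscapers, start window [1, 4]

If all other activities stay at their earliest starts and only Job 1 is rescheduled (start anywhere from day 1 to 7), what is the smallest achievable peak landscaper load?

Job 1@1: d1:7  d2:5  d3:3  d4:3  d5:0  d6:0  d7:0 → peak 7
Job 1@2: d1:5  d2:7  d3:3  d4:3  d5:0  d6:0  d7:0 → peak 7
Job 1@3: d1:5  d2:5  d3:5  d4:3  d5:0  d6:0  d7:0 → peak 5
Job 1@4: d1:5  d2:5  d3:3  d4:5  d5:0  d6:0  d7:0 → peak 5
Job 1@5: d1:5  d2:5  d3:3  d4:3  d5:2  d6:0  d7:0 → peak 5
Job 1@6: d1:5  d2:5  d3:3  d4:3  d5:0  d6:2  d7:0 → peak 5
Job 1@7: d1:5  d2:5  d3:3  d4:3  d5:0  d6:0  d7:2 → peak 5
Best is Job 1@3, peak 5.

5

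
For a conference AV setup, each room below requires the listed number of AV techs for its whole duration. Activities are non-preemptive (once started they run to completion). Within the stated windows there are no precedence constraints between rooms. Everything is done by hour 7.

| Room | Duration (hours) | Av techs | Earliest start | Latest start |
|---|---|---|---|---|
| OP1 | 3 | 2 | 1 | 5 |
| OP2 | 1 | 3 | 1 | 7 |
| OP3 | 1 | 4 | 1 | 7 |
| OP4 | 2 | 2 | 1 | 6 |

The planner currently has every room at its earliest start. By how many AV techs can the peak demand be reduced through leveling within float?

7

Early-start peak: h1:11  h2:4  h3:2  h4:0  h5:0  h6:0  h7:0 ⇒ 11.
Leveled (OP1@1, OP2@4, OP3@5, OP4@1): h1:4  h2:4  h3:2  h4:3  h5:4  h6:0  h7:0 ⇒ 4.
Reduction 11 − 4 = 7.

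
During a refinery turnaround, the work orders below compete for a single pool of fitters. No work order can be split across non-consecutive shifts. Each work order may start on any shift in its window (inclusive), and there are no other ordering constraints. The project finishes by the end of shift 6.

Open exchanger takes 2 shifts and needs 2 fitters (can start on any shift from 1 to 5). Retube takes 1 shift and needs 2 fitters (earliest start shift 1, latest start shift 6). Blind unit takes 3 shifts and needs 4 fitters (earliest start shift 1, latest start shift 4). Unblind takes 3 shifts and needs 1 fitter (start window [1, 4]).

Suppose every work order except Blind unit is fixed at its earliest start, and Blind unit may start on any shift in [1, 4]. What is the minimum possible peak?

Blind unit@1: s1:9  s2:7  s3:5  s4:0  s5:0  s6:0 → peak 9
Blind unit@2: s1:5  s2:7  s3:5  s4:4  s5:0  s6:0 → peak 7
Blind unit@3: s1:5  s2:3  s3:5  s4:4  s5:4  s6:0 → peak 5
Blind unit@4: s1:5  s2:3  s3:1  s4:4  s5:4  s6:4 → peak 5
Best is Blind unit@3, peak 5.

5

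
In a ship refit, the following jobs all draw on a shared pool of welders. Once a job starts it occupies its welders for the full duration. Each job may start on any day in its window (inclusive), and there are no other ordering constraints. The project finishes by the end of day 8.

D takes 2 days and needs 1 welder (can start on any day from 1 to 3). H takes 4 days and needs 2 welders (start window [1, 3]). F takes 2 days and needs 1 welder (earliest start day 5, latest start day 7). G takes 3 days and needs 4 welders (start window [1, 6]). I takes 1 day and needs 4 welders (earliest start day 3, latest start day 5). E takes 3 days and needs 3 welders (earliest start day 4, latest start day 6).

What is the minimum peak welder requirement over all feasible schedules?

Early-start (D@1, H@1, F@5, G@1, I@3, E@4) gives peak 10: d1:7  d2:7  d3:10  d4:5  d5:4  d6:4  d7:0  d8:0.
Shift H→3, I→4, E→5.
Schedule D@1, H@3, F@5, G@1, I@4, E@5: d1:5  d2:5  d3:6  d4:6  d5:6  d6:6  d7:3  d8:0 — peak 6.

6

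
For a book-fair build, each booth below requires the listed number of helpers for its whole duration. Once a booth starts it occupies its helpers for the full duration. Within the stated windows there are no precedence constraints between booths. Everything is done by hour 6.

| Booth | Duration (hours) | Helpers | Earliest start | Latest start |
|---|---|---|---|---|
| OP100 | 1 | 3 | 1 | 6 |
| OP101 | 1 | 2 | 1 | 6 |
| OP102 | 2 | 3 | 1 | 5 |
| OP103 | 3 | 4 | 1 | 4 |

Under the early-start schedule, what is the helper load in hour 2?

7

At early start, hour 2 has: OP102, OP103.
Demand: 3 + 4 = 7.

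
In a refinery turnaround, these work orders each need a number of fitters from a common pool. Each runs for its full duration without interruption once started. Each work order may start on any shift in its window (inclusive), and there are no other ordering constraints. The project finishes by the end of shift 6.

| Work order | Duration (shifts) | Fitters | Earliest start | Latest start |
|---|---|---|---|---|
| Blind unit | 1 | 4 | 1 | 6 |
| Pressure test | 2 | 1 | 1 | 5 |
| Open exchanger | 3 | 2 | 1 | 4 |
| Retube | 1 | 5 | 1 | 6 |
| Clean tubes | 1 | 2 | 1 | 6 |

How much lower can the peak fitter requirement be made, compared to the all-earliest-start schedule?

Early-start peak: s1:14  s2:3  s3:2  s4:0  s5:0  s6:0 ⇒ 14.
Leveled (Blind unit@1, Pressure test@1, Open exchanger@2, Retube@5, Clean tubes@2): s1:5  s2:5  s3:2  s4:2  s5:5  s6:0 ⇒ 5.
Reduction 14 − 5 = 9.

9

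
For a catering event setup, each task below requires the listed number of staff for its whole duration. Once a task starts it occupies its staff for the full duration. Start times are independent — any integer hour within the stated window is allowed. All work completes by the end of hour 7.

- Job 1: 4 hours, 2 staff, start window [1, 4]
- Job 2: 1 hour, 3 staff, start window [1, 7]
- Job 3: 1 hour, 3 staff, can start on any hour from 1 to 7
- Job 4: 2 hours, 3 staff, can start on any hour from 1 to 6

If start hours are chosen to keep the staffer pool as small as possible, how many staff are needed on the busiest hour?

5

Early-start (Job 1@1, Job 2@1, Job 3@1, Job 4@1) gives peak 11: h1:11  h2:5  h3:2  h4:2  h5:0  h6:0  h7:0.
Shift Job 3→2, Job 4→3.
Schedule Job 1@1, Job 2@1, Job 3@2, Job 4@3: h1:5  h2:5  h3:5  h4:5  h5:0  h6:0  h7:0 — peak 5.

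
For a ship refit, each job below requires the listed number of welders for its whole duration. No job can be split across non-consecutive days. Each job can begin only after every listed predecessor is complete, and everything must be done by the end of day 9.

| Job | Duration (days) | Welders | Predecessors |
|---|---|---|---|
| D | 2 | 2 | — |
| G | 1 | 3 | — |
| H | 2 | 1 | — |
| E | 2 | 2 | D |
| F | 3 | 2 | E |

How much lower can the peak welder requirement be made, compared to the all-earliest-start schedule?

3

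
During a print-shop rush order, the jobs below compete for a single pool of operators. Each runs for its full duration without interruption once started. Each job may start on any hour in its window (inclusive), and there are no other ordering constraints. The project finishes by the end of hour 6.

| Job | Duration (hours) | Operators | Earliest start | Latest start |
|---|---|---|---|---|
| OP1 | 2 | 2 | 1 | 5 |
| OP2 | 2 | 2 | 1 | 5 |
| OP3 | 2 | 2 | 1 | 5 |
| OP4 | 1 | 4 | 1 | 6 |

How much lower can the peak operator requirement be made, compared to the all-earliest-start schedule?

6

Early-start peak: h1:10  h2:6  h3:0  h4:0  h5:0  h6:0 ⇒ 10.
Leveled (OP1@1, OP2@1, OP3@3, OP4@5): h1:4  h2:4  h3:2  h4:2  h5:4  h6:0 ⇒ 4.
Reduction 10 − 4 = 6.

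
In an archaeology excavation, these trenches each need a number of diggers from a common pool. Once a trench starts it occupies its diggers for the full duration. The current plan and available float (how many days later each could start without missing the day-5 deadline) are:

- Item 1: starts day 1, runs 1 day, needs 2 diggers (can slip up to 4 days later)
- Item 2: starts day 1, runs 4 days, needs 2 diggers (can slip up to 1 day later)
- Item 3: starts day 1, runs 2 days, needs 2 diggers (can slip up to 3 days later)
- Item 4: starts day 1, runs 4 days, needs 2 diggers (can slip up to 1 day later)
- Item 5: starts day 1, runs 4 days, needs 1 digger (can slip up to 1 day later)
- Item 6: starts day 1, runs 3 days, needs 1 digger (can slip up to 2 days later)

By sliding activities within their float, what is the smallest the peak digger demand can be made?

Early-start (Item 1@1, Item 2@1, Item 3@1, Item 4@1, Item 5@1, Item 6@1) gives peak 10: d1:10  d2:8  d3:6  d4:5  d5:0.
Shift Item 4→2, Item 6→3.
Schedule Item 1@1, Item 2@1, Item 3@1, Item 4@2, Item 5@1, Item 6@3: d1:7  d2:7  d3:6  d4:6  d5:3 — peak 7.

7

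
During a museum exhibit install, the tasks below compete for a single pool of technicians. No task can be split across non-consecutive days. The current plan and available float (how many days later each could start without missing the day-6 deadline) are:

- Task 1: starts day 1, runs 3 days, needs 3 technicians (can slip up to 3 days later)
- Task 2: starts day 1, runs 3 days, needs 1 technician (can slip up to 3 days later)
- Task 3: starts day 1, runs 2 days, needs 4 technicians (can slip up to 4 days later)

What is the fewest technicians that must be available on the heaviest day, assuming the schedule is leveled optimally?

Early-start (Task 1@1, Task 2@1, Task 3@1) gives peak 8: d1:8  d2:8  d3:4  d4:0  d5:0  d6:0.
Shift Task 3→4.
Schedule Task 1@1, Task 2@1, Task 3@4: d1:4  d2:4  d3:4  d4:4  d5:4  d6:0 — peak 4.
Total technician-days = 20 over 6 days ⇒ peak ≥ ⌈20/6⌉ = 4, so 4 is optimal.

4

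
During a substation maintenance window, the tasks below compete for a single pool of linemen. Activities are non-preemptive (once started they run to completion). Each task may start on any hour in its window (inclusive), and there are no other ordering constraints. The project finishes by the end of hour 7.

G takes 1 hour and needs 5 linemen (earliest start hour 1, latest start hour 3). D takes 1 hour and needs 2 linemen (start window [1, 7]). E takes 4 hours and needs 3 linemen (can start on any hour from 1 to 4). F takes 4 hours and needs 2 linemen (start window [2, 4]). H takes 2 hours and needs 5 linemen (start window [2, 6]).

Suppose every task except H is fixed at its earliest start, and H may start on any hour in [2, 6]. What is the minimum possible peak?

10

H@2: h1:10  h2:10  h3:10  h4:5  h5:2  h6:0  h7:0 → peak 10
H@3: h1:10  h2:5  h3:10  h4:10  h5:2  h6:0  h7:0 → peak 10
H@4: h1:10  h2:5  h3:5  h4:10  h5:7  h6:0  h7:0 → peak 10
H@5: h1:10  h2:5  h3:5  h4:5  h5:7  h6:5  h7:0 → peak 10
H@6: h1:10  h2:5  h3:5  h4:5  h5:2  h6:5  h7:5 → peak 10
Best is H@2, peak 10.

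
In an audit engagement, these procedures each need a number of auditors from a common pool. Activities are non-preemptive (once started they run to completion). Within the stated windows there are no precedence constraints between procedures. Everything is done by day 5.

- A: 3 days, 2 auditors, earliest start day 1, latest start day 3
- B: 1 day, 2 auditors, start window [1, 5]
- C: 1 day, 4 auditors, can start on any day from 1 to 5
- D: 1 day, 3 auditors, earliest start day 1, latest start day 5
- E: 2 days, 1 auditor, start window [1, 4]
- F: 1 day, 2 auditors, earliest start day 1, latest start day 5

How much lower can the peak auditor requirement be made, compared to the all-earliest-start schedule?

10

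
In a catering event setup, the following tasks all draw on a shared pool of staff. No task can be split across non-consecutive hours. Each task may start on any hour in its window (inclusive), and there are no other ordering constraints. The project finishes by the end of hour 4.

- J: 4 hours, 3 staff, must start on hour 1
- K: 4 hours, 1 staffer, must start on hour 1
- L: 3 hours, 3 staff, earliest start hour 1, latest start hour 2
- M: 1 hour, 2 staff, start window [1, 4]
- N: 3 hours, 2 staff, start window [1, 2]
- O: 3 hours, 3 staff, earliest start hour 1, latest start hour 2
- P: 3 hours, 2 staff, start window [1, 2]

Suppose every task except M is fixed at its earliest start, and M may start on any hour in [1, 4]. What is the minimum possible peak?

M@1: h1:16  h2:14  h3:14  h4:4 → peak 16
M@2: h1:14  h2:16  h3:14  h4:4 → peak 16
M@3: h1:14  h2:14  h3:16  h4:4 → peak 16
M@4: h1:14  h2:14  h3:14  h4:6 → peak 14
Best is M@4, peak 14.

14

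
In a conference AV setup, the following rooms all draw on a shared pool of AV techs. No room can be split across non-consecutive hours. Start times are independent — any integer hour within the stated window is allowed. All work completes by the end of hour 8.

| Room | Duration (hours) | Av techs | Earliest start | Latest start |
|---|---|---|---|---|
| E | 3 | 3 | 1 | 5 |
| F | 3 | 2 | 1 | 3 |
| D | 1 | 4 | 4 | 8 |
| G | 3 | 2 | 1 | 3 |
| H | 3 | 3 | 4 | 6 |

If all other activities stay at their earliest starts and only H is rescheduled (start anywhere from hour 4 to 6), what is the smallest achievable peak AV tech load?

7

H@4: h1:7  h2:7  h3:7  h4:7  h5:3  h6:3  h7:0  h8:0 → peak 7
H@5: h1:7  h2:7  h3:7  h4:4  h5:3  h6:3  h7:3  h8:0 → peak 7
H@6: h1:7  h2:7  h3:7  h4:4  h5:0  h6:3  h7:3  h8:3 → peak 7
Best is H@4, peak 7.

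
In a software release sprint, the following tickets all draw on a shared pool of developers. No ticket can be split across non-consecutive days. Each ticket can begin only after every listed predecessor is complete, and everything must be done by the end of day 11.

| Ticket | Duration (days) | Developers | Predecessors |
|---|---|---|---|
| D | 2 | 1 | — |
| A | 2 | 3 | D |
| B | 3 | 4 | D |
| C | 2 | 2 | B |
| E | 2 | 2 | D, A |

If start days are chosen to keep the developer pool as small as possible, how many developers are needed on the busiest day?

Early-start (D@1, A@3, B@3, C@6, E@5) gives peak 7: d1:1  d2:1  d3:7  d4:7  d5:6  d6:4  d7:2  d8:0  d9:0  d10:0  d11:0.
Shift B→5, C→8, E→8.
Schedule D@1, A@3, B@5, C@8, E@8: d1:1  d2:1  d3:3  d4:3  d5:4  d6:4  d7:4  d8:4  d9:4  d10:0  d11:0 — peak 4.

4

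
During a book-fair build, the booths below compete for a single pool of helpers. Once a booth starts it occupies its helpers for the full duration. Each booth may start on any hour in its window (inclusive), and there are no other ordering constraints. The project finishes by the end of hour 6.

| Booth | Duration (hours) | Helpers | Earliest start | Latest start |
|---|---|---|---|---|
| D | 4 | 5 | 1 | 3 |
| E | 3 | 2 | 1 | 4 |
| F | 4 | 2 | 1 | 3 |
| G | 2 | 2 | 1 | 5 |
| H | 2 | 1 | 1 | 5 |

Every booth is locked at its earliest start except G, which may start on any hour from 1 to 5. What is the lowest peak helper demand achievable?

G@1: h1:12  h2:12  h3:9  h4:7  h5:0  h6:0 → peak 12
G@2: h1:10  h2:12  h3:11  h4:7  h5:0  h6:0 → peak 12
G@3: h1:10  h2:10  h3:11  h4:9  h5:0  h6:0 → peak 11
G@4: h1:10  h2:10  h3:9  h4:9  h5:2  h6:0 → peak 10
G@5: h1:10  h2:10  h3:9  h4:7  h5:2  h6:2 → peak 10
Best is G@4, peak 10.

10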